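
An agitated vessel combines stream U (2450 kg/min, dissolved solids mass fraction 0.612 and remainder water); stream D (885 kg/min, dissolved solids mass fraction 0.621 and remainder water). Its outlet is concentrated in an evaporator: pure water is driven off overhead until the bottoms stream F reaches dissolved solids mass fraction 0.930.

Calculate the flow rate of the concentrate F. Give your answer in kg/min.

2203 kg/min

dissolved solids entering = 2450×0.612 + 885×0.621 = 2049 kg/min.
All dissolved solids reports to F, so F = 2049/0.930 = 2203.2 kg/min.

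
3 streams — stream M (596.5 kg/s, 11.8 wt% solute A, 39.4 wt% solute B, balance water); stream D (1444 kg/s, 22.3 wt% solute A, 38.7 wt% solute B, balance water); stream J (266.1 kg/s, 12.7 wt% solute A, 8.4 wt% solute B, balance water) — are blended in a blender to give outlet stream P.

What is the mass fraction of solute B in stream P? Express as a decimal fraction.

Total flow out = 596.5 + 1444 + 266.1 = 2306.6 kg/s.
solute B in = 596.5×0.394 + 1444×0.387 + 266.1×0.084 = 816.2 kg/s.
solute B mass fraction in P = 816.2/2306.6 = 0.354.

0.354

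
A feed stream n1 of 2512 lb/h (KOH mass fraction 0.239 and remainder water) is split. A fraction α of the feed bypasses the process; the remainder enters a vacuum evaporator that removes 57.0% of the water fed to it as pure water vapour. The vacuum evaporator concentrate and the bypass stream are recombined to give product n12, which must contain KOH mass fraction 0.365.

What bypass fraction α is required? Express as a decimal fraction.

All 2512×0.239 = 600.37 lb/h of KOH reaches n12, so n12 = 600.37/0.365 = 1644.8 lb/h and vapour = 867.16 lb/h.
The evaporator receives (1−α)·2512 of feed at 0.761 water and removes 0.570 of that water:
0.570×0.761×(1−α)×2512 = 867.16
(1−α) = 867.16/1089.6 = 0.7958;  α = 0.2042.

0.204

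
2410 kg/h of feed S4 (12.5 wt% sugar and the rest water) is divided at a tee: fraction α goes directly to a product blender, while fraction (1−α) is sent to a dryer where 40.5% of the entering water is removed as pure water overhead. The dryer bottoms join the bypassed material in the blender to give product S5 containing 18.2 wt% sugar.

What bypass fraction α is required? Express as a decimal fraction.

All 2410×0.125 = 301.25 kg/h of sugar reaches S5, so S5 = 301.25/0.182 = 1655.2 kg/h and vapour = 754.78 kg/h.
The evaporator receives (1−α)·2410 of feed at 0.875 water and removes 0.405 of that water:
0.405×0.875×(1−α)×2410 = 754.78
(1−α) = 754.78/854.04 = 0.8838;  α = 0.1162.

0.116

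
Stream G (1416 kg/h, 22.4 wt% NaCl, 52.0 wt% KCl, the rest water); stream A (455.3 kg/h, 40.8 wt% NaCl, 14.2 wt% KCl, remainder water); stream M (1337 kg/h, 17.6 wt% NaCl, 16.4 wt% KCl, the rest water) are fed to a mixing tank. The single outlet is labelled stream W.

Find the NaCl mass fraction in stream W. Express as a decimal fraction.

Total flow out = 1416 + 455.3 + 1337 = 3208.3 kg/h.
NaCl in = 1416×0.224 + 455.3×0.408 + 1337×0.176 = 738.26 kg/h.
NaCl mass fraction in W = 738.26/3208.3 = 0.2301.

0.2301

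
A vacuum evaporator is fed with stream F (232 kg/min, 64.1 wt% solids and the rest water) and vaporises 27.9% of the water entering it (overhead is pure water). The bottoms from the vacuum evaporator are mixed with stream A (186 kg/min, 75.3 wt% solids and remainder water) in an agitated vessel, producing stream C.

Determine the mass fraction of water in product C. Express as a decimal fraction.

0.2685

Vapour removed = 0.279×0.359×232 = 23.237 kg/min; concentrate = 208.76 kg/min.
water reaching the mixer = 60.051 (from concentrate) + 186×0.247 = 105.99 kg/min.
Product flow = 208.76 + 186 = 394.76 kg/min; water fraction = 0.2685.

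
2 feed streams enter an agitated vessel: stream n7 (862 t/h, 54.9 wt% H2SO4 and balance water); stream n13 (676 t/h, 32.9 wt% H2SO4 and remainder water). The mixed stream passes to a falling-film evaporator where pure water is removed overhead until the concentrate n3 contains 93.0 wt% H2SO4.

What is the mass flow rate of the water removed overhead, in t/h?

H2SO4 entering = 862×0.549 + 676×0.329 = 695.64 t/h.
All H2SO4 reports to n3, so n3 = 695.64/0.930 = 748 t/h.
Total feed = 1538 t/h; overhead = 1538 − 748 = 790 t/h.

790 t/h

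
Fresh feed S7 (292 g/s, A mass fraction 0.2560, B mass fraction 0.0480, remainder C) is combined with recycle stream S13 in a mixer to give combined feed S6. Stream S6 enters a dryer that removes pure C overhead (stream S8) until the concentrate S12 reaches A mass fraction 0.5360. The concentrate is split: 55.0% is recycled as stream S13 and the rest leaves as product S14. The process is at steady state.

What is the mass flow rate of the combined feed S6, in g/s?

Overall A balance (none leaves overhead): A in fresh feed = A in product, i.e. 292×0.256 = (1−0.550)·S12·0.536.
S12 = 74.752/(0.536×0.450) = 309.92 g/s.
Recycle S13 = 0.550×309.92 = 170.45 g/s.
Combined feed S6 = 292 + 170.45 = 462.45 g/s.

462.5 g/s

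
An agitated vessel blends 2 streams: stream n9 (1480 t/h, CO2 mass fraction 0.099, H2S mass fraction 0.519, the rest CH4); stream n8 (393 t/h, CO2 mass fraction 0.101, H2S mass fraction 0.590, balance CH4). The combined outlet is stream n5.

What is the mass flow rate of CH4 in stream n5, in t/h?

CH4 out = CH4 in = 1480×0.382 + 393×0.309 = 686.8 t/h.

686.8 t/h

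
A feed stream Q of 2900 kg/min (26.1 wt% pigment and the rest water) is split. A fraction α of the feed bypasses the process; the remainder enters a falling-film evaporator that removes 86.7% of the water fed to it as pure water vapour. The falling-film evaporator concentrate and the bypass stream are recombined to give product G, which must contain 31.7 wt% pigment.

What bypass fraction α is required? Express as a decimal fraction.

All 2900×0.261 = 756.9 kg/min of pigment reaches G, so G = 756.9/0.317 = 2387.7 kg/min and vapour = 512.3 kg/min.
The evaporator receives (1−α)·2900 of feed at 0.739 water and removes 0.867 of that water:
0.867×0.739×(1−α)×2900 = 512.3
(1−α) = 512.3/1858.1 = 0.2757;  α = 0.7243.

0.724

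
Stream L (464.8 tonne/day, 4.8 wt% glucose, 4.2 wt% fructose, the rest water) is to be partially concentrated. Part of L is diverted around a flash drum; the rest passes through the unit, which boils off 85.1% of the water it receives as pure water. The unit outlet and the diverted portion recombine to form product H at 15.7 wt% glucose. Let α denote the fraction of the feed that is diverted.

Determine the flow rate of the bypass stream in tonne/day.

48.1 tonne/day

All 464.8×0.048 = 22.31 tonne/day of glucose reaches H, so H = 22.31/0.157 = 142.1 tonne/day and vapour = 322.7 tonne/day.
The evaporator receives (1−α)·464.8 of feed at 0.910 water and removes 0.851 of that water:
0.851×0.910×(1−α)×464.8 = 322.7
(1−α) = 322.7/359.95 = 0.8965;  α = 0.1035.
Bypass flow = 0.1035×464.8 = 48.101 tonne/day.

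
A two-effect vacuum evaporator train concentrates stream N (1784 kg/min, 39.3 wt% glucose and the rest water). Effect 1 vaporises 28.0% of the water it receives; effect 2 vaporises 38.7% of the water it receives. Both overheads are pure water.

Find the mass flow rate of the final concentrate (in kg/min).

water in feed = 1784×0.607 = 1082.9 kg/min.
After stage 1: water left = (1−0.280)×1082.9 = 779.68; stream total = 1480.8 kg/min.
After stage 2: water left = (1−0.387)×779.68 = 477.94; final concentrate = 1179.1 kg/min.

1179 kg/min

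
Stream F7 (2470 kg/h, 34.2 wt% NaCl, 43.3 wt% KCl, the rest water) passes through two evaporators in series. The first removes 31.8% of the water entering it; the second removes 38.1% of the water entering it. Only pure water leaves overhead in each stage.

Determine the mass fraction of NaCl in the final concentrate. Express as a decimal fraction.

water in feed = 2470×0.225 = 555.75 kg/h.
After stage 1: water left = (1−0.318)×555.75 = 379.02; stream total = 2293.3 kg/h.
After stage 2: water left = (1−0.381)×379.02 = 234.61; final concentrate = 2148.9 kg/h.
NaCl fraction = 844.74/2148.9 = 0.393.

0.393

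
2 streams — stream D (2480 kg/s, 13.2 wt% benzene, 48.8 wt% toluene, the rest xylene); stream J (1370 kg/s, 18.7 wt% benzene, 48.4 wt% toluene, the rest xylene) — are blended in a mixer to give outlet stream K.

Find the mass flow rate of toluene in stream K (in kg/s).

1873 kg/s

toluene out = toluene in = 2480×0.488 + 1370×0.484 = 1873.3 kg/s.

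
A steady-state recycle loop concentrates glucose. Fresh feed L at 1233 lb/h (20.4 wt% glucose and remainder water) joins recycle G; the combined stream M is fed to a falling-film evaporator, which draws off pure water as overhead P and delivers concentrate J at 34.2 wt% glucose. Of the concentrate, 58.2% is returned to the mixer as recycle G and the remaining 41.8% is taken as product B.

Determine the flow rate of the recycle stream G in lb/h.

Overall glucose balance (none leaves overhead): glucose in fresh feed = glucose in product, i.e. 1233×0.204 = (1−0.582)·J·0.342.
J = 251.53/(0.342×0.418) = 1759.5 lb/h.
Recycle G = 0.582×1759.5 = 1024 lb/h.

1024 lb/h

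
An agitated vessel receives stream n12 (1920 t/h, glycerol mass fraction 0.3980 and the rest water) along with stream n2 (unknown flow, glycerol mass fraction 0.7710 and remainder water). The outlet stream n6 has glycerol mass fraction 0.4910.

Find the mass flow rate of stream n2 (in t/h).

637.7 t/h

Let n2 be the unknown flow. Total out = 1920 + n2.
glycerol balance: 764.16 + 0.771·n2 = 0.491·(1920 + n2)
(0.771 − 0.491)·n2 = 0.491×1920 − 764.16 = 178.56
n2 = 178.56 / 0.280 = 637.71 t/h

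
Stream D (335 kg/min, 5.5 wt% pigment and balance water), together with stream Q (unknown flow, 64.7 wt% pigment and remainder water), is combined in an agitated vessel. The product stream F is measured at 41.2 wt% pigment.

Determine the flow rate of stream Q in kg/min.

508.9 kg/min

Let Q be the unknown flow. Total out = 335 + Q.
pigment balance: 18.425 + 0.647·Q = 0.412·(335 + Q)
(0.647 − 0.412)·Q = 0.412×335 − 18.425 = 119.59
Q = 119.59 / 0.235 = 508.91 kg/min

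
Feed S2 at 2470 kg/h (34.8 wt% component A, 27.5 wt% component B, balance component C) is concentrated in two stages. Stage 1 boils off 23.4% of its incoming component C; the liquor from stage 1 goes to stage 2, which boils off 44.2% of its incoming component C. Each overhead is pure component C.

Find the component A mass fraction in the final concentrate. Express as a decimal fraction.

0.444

component C in feed = 2470×0.377 = 931.19 kg/h.
After stage 1: component C left = (1−0.234)×931.19 = 713.29; stream total = 2252.1 kg/h.
After stage 2: component C left = (1−0.442)×713.29 = 398.02; final concentrate = 1936.8 kg/h.
component A fraction = 859.56/1936.8 = 0.444.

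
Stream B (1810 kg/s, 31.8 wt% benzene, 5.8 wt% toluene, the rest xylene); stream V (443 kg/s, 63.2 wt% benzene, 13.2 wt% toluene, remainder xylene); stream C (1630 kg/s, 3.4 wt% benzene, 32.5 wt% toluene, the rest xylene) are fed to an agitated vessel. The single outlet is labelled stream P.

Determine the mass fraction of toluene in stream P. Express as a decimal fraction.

Total flow out = 1810 + 443 + 1630 = 3883 kg/s.
toluene in = 1810×0.058 + 443×0.132 + 1630×0.325 = 693.21 kg/s.
toluene mass fraction in P = 693.21/3883 = 0.1785.

0.1785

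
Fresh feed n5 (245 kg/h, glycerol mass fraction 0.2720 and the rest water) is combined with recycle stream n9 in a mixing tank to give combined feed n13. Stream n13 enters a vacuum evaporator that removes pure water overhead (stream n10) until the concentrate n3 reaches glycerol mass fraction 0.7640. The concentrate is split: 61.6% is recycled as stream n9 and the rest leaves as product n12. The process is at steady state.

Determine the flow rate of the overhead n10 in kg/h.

Overall glycerol balance (none leaves overhead): glycerol in fresh feed = glycerol in product, i.e. 245×0.272 = (1−0.616)·n3·0.764.
n3 = 66.64/(0.764×0.384) = 227.15 kg/h.
Recycle n9 = 0.616×227.15 = 139.92 kg/h.
Combined feed n13 = 245 + 139.92 = 384.92 kg/h.
Overhead n10 = n13 − n3 = 384.92 − 227.15 = 157.77 kg/h.

157.8 kg/h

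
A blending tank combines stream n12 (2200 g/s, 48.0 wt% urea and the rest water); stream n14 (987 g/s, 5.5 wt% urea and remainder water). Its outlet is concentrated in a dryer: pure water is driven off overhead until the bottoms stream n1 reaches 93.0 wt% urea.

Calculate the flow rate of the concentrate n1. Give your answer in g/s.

1194 g/s

urea entering = 2200×0.480 + 987×0.055 = 1110.3 g/s.
All urea reports to n1, so n1 = 1110.3/0.930 = 1193.9 g/s.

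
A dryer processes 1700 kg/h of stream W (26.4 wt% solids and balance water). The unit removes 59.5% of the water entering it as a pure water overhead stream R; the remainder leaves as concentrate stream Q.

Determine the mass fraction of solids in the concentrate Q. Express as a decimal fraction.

solids is not removed: 1700×0.264 = 448.8 kg/h of solids enters Q.
water entering = 1700×0.736 = 1251.2 kg/h; overhead removed = 0.595×1251.2 = 744.46 kg/h.
Concentrate = 1700 − 744.46 = 955.54 kg/h.
Mass fraction = 448.8/955.54 = 0.470.

0.470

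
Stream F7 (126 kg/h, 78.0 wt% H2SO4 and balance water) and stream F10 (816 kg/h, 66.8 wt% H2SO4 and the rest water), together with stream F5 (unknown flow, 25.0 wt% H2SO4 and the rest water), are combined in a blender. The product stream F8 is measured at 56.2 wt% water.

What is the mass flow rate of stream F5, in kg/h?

1228 kg/h

Let F5 be the unknown flow. Total out = 942 + F5.
water balance: 298.63 + 0.750·F5 = 0.562·(942 + F5)
(0.750 − 0.562)·F5 = 0.562×942 − 298.63 = 230.77
F5 = 230.77 / 0.188 = 1227.5 kg/h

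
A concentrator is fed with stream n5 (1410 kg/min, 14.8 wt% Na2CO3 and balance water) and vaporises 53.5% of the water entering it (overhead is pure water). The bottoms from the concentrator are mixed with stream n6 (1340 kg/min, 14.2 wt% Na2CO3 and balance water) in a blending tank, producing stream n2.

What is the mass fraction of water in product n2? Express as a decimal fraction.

0.811

Vapour removed = 0.535×0.852×1410 = 642.71 kg/min; concentrate = 767.29 kg/min.
water reaching the mixer = 558.61 (from concentrate) + 1340×0.858 = 1708.3 kg/min.
Product flow = 767.29 + 1340 = 2107.3 kg/min; water fraction = 0.811.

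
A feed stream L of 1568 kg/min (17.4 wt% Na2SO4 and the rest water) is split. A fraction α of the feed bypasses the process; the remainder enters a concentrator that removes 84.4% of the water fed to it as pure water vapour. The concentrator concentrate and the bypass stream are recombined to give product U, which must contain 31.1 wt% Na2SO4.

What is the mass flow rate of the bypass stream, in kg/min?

577.2 kg/min

All 1568×0.174 = 272.83 kg/min of Na2SO4 reaches U, so U = 272.83/0.311 = 877.27 kg/min and vapour = 690.73 kg/min.
The evaporator receives (1−α)·1568 of feed at 0.826 water and removes 0.844 of that water:
0.844×0.826×(1−α)×1568 = 690.73
(1−α) = 690.73/1093.1 = 0.6319;  α = 0.3681.
Bypass flow = 0.3681×1568 = 577.21 kg/min.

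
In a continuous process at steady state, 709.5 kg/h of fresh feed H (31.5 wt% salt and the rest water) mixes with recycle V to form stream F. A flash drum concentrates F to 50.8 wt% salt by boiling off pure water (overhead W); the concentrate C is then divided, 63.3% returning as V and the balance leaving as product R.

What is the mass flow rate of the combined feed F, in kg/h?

1468 kg/h

Overall salt balance (none leaves overhead): salt in fresh feed = salt in product, i.e. 709.5×0.315 = (1−0.633)·C·0.508.
C = 223.49/(0.508×0.367) = 1198.8 kg/h.
Recycle V = 0.633×1198.8 = 758.82 kg/h.
Combined feed F = 709.5 + 758.82 = 1468.3 kg/h.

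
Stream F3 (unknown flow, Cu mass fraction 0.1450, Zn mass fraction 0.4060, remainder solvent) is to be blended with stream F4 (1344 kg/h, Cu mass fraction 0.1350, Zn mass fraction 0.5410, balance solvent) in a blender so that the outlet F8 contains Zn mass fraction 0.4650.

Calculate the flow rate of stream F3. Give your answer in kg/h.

1731 kg/h

Let F3 be the unknown flow. Total out = 1344 + F3.
Zn balance: 727.1 + 0.406·F3 = 0.465·(1344 + F3)
(0.406 − 0.465)·F3 = 0.465×1344 − 727.1 = -102.14
F3 = -102.14 / -0.059 = 1731.3 kg/h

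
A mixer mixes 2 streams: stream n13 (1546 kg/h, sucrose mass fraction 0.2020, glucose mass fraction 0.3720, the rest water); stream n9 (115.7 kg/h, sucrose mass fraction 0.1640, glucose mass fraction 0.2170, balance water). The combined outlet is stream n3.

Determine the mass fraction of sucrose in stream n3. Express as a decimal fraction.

0.1994

Total flow out = 1546 + 115.7 = 1661.7 kg/h.
sucrose in = 1546×0.202 + 115.7×0.164 = 331.27 kg/h.
sucrose mass fraction in n3 = 331.27/1661.7 = 0.1994.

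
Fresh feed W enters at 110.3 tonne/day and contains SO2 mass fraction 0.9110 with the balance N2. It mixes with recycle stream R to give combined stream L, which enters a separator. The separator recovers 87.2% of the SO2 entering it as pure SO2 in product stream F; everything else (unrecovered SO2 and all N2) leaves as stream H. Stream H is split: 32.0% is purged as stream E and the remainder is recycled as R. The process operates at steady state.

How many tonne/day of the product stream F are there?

SO2 in L: m_A = 110.3×0.911 + (1−0.320)·(1−0.872)·m_A, so m_A = 100.48/0.9130 = 110.06 tonne/day.
Product F = 0.872×110.06 = 95.975 tonne/day.

95.98 tonne/day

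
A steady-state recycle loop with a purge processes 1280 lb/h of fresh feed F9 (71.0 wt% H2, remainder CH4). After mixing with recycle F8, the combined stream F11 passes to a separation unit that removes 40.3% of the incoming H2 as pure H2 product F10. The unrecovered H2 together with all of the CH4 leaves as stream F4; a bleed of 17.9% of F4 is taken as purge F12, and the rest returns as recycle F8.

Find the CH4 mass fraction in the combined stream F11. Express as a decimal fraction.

0.538

CH4 enters only via F9 and leaves only via the purge: 1280×0.290 = 0.179×(CH4 in F4), and the separation unit passes all CH4, so CH4 in F11 = CH4 in F4 = 2073.7 lb/h.
H2 in F11: m_A = 1280×0.710 + (1−0.179)·(1−0.403)·m_A, so m_A = 908.8/0.5099 = 1782.4 lb/h.
F11 = 1782.4 + 2073.7 = 3856.2 lb/h.
CH4 fraction in F11 = 2073.7/3856.2 = 0.538.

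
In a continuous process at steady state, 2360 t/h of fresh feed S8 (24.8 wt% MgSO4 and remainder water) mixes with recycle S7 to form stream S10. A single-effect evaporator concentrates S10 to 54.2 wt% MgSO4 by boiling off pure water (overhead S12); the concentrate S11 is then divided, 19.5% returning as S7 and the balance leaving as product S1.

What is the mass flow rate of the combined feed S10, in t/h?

2622 t/h

Overall MgSO4 balance (none leaves overhead): MgSO4 in fresh feed = MgSO4 in product, i.e. 2360×0.248 = (1−0.195)·S11·0.542.
S11 = 585.28/(0.542×0.805) = 1341.4 t/h.
Recycle S7 = 0.195×1341.4 = 261.58 t/h.
Combined feed S10 = 2360 + 261.58 = 2621.6 t/h.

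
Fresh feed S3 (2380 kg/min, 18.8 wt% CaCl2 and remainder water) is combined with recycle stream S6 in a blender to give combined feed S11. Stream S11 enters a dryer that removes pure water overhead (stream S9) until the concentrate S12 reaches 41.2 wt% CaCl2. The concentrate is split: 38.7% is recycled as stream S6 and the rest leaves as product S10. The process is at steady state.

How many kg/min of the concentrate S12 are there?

Overall CaCl2 balance (none leaves overhead): CaCl2 in fresh feed = CaCl2 in product, i.e. 2380×0.188 = (1−0.387)·S12·0.412.
S12 = 447.44/(0.412×0.613) = 1771.6 kg/min.

1772 kg/min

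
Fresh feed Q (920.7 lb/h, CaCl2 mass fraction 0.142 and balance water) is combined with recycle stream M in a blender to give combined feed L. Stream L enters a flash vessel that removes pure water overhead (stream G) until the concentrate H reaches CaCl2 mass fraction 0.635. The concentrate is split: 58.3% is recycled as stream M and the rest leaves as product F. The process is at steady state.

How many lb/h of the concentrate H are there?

493.7 lb/h

Overall CaCl2 balance (none leaves overhead): CaCl2 in fresh feed = CaCl2 in product, i.e. 920.7×0.142 = (1−0.583)·H·0.635.
H = 130.74/(0.635×0.417) = 493.74 lb/h.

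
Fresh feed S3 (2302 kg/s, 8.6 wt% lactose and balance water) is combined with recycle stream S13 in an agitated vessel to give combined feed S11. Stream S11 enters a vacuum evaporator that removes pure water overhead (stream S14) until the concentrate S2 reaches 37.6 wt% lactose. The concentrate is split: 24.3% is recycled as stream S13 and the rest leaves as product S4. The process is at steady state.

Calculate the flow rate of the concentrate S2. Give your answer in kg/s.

Overall lactose balance (none leaves overhead): lactose in fresh feed = lactose in product, i.e. 2302×0.086 = (1−0.243)·S2·0.376.
S2 = 197.97/(0.376×0.757) = 695.54 kg/s.

695.5 kg/s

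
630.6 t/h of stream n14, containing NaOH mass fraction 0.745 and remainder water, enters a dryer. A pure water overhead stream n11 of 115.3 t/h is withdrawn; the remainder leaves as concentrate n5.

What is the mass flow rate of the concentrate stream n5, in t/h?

Concentrate = 630.6 − 115.3 = 515.3 t/h.

515.3 t/h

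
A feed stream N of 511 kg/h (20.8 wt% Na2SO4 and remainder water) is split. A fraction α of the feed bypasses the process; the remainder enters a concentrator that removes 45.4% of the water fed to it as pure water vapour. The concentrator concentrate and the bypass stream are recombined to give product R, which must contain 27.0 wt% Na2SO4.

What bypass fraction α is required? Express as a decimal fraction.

All 511×0.208 = 106.29 kg/h of Na2SO4 reaches R, so R = 106.29/0.270 = 393.66 kg/h and vapour = 117.34 kg/h.
The evaporator receives (1−α)·511 of feed at 0.792 water and removes 0.454 of that water:
0.454×0.792×(1−α)×511 = 117.34
(1−α) = 117.34/183.74 = 0.6386;  α = 0.3614.

0.361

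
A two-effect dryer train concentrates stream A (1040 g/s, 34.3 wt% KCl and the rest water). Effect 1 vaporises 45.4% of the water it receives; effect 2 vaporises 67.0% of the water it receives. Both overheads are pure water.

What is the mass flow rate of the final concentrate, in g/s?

water in feed = 1040×0.657 = 683.28 g/s.
After stage 1: water left = (1−0.454)×683.28 = 373.07; stream total = 729.79 g/s.
After stage 2: water left = (1−0.670)×373.07 = 123.11; final concentrate = 479.83 g/s.

479.8 g/s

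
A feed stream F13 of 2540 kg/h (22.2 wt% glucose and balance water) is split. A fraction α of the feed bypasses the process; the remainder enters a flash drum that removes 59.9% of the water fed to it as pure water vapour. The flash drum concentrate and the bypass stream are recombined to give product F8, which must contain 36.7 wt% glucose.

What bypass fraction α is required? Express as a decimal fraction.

All 2540×0.222 = 563.88 kg/h of glucose reaches F8, so F8 = 563.88/0.367 = 1536.5 kg/h and vapour = 1003.5 kg/h.
The evaporator receives (1−α)·2540 of feed at 0.778 water and removes 0.599 of that water:
0.599×0.778×(1−α)×2540 = 1003.5
(1−α) = 1003.5/1183.7 = 0.8478;  α = 0.1522.

0.152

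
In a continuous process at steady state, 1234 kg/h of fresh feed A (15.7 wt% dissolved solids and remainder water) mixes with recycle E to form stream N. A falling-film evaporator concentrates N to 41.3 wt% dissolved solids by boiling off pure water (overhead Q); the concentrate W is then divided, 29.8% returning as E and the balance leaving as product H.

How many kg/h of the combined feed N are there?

1433 kg/h

Overall dissolved solids balance (none leaves overhead): dissolved solids in fresh feed = dissolved solids in product, i.e. 1234×0.157 = (1−0.298)·W·0.413.
W = 193.74/(0.413×0.702) = 668.23 kg/h.
Recycle E = 0.298×668.23 = 199.13 kg/h.
Combined feed N = 1234 + 199.13 = 1433.1 kg/h.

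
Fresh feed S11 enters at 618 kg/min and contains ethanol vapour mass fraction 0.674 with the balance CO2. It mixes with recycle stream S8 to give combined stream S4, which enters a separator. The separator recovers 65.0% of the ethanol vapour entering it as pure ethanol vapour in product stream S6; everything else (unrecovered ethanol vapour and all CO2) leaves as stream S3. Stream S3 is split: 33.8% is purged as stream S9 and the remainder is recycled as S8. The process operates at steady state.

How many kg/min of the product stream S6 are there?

ethanol vapour in S4: m_A = 618×0.674 + (1−0.338)·(1−0.650)·m_A, so m_A = 416.53/0.7683 = 542.15 kg/min.
Product S6 = 0.650×542.15 = 352.4 kg/min.

352.4 kg/min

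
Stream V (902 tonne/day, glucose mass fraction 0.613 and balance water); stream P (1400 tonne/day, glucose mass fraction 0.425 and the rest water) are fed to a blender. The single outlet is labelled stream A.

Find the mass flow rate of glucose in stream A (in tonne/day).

glucose out = glucose in = 902×0.613 + 1400×0.425 = 1147.9 tonne/day.

1148 tonne/day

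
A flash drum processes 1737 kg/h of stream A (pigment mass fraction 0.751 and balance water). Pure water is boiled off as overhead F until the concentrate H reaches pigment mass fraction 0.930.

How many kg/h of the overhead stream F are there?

pigment is conserved: 1737×0.751 = 1304.5 kg/h all reports to the concentrate.
Concentrate = 1304.5/(target fraction) = 1402.7 kg/h.
Overhead = 1737 − 1402.7 = 334.33 kg/h.

334.3 kg/h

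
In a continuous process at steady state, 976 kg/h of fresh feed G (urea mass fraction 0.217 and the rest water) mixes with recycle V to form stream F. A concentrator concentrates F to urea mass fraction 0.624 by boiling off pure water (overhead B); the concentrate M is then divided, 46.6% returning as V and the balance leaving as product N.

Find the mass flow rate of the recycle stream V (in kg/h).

296.2 kg/h

Overall urea balance (none leaves overhead): urea in fresh feed = urea in product, i.e. 976×0.217 = (1−0.466)·M·0.624.
M = 211.79/(0.624×0.534) = 635.6 kg/h.
Recycle V = 0.466×635.6 = 296.19 kg/h.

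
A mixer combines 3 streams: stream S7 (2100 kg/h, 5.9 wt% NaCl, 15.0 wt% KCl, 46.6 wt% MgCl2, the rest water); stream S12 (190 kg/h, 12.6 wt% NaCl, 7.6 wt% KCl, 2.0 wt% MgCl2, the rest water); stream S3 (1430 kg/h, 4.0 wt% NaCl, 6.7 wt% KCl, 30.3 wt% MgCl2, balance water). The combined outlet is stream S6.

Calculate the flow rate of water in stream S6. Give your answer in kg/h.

water out = water in = 2100×0.325 + 190×0.778 + 1430×0.590 = 1674 kg/h.

1674 kg/h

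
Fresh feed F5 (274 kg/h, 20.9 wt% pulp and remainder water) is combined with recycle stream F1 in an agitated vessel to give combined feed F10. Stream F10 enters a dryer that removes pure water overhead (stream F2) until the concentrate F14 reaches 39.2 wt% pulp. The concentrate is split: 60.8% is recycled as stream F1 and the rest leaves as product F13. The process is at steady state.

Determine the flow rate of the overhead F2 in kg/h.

127.9 kg/h

Overall pulp balance (none leaves overhead): pulp in fresh feed = pulp in product, i.e. 274×0.209 = (1−0.608)·F14·0.392.
F14 = 57.266/(0.392×0.392) = 372.67 kg/h.
Recycle F1 = 0.608×372.67 = 226.58 kg/h.
Combined feed F10 = 274 + 226.58 = 500.58 kg/h.
Overhead F2 = F10 − F14 = 500.58 − 372.67 = 127.91 kg/h.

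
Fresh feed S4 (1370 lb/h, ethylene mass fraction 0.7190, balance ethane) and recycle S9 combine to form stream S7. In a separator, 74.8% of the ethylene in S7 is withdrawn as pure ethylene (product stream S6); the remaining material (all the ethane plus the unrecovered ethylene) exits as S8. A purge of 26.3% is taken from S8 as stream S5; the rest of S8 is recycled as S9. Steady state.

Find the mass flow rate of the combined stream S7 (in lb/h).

ethane enters only via S4 and leaves only via the purge: 1370×0.281 = 0.263×(ethane in S8), and the separator passes all ethane, so ethane in S7 = ethane in S8 = 1463.8 lb/h.
ethylene in S7: m_A = 1370×0.719 + (1−0.263)·(1−0.748)·m_A, so m_A = 985.03/0.8143 = 1209.7 lb/h.
S7 = 1209.7 + 1463.8 = 2673.5 lb/h.

2673 lb/h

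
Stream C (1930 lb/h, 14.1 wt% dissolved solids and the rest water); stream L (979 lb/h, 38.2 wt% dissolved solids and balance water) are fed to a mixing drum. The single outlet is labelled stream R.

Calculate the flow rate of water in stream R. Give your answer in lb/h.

water out = water in = 1930×0.859 + 979×0.618 = 2262.9 lb/h.

2263 lb/h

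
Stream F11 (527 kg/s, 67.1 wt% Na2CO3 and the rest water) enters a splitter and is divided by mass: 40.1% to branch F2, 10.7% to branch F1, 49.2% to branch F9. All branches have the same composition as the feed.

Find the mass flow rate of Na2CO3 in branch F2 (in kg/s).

141.8 kg/s

Branch F2 total = 0.401×527 = 211.33 kg/s.
Na2CO3 in F2 = 0.671×211.33 = 141.8 kg/s.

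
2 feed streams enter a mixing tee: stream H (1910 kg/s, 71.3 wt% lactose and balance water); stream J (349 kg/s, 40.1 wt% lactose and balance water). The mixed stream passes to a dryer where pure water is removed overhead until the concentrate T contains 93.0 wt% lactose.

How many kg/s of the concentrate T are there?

1615 kg/s

lactose entering = 1910×0.713 + 349×0.401 = 1501.8 kg/s.
All lactose reports to T, so T = 1501.8/0.930 = 1614.8 kg/s.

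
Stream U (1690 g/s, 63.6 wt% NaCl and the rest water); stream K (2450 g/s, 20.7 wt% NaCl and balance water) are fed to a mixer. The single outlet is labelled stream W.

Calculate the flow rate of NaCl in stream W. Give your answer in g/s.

1582 g/s

NaCl out = NaCl in = 1690×0.636 + 2450×0.207 = 1582 g/s.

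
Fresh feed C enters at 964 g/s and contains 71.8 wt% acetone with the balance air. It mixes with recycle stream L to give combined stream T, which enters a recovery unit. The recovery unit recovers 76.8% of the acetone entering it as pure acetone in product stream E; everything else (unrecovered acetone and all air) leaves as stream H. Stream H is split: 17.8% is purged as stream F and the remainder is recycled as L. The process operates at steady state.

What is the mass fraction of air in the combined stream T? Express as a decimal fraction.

air enters only via C and leaves only via the purge: 964×0.282 = 0.178×(air in H), and the recovery unit passes all air, so air in T = air in H = 1527.2 g/s.
acetone in T: m_A = 964×0.718 + (1−0.178)·(1−0.768)·m_A, so m_A = 692.15/0.8093 = 855.25 g/s.
T = 855.25 + 1527.2 = 2382.5 g/s.
air fraction in T = 1527.2/2382.5 = 0.641.

0.641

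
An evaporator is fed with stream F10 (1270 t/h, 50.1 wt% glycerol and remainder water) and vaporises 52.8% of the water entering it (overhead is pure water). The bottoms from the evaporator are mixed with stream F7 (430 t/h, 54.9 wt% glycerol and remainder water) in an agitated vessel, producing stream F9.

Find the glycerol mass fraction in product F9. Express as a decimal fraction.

0.639

Vapour removed = 0.528×0.499×1270 = 334.61 t/h; concentrate = 935.39 t/h.
glycerol reaching the mixer = 636.27 (from concentrate) + 430×0.549 = 872.34 t/h.
Product flow = 935.39 + 430 = 1365.4 t/h; glycerol fraction = 0.639.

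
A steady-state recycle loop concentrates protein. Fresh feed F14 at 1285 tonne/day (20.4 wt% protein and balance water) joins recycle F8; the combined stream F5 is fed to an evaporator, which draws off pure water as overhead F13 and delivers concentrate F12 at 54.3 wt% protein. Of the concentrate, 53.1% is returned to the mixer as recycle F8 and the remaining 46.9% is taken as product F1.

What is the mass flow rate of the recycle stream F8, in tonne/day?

Overall protein balance (none leaves overhead): protein in fresh feed = protein in product, i.e. 1285×0.204 = (1−0.531)·F12·0.543.
F12 = 262.14/(0.543×0.469) = 1029.3 tonne/day.
Recycle F8 = 0.531×1029.3 = 546.58 tonne/day.

546.6 tonne/day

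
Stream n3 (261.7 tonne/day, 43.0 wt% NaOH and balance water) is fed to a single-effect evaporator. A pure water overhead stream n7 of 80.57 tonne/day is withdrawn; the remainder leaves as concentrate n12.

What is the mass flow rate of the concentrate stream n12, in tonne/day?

Concentrate = 261.7 − 80.57 = 181.13 tonne/day.

181.1 tonne/day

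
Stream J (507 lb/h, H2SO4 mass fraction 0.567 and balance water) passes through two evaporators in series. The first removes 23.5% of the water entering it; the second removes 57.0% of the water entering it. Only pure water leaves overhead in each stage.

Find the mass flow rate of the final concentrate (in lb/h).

359.7 lb/h

water in feed = 507×0.433 = 219.53 lb/h.
After stage 1: water left = (1−0.235)×219.53 = 167.94; stream total = 455.41 lb/h.
After stage 2: water left = (1−0.570)×167.94 = 72.215; final concentrate = 359.68 lb/h.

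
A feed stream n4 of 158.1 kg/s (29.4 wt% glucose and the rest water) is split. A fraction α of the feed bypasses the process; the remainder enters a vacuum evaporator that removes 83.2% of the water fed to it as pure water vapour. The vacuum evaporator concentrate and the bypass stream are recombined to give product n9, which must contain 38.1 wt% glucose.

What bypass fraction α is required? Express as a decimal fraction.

0.611

All 158.1×0.294 = 46.481 kg/s of glucose reaches n9, so n9 = 46.481/0.381 = 122 kg/s and vapour = 36.102 kg/s.
The evaporator receives (1−α)·158.1 of feed at 0.706 water and removes 0.832 of that water:
0.832×0.706×(1−α)×158.1 = 36.102
(1−α) = 36.102/92.867 = 0.3887;  α = 0.6113.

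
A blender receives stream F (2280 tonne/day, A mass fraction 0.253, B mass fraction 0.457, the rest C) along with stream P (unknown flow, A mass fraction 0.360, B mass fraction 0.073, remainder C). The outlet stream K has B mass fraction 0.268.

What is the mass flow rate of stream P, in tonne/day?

2210 tonne/day

Let P be the unknown flow. Total out = 2280 + P.
B balance: 1042 + 0.073·P = 0.268·(2280 + P)
(0.073 − 0.268)·P = 0.268×2280 − 1042 = -430.92
P = -430.92 / -0.195 = 2209.8 tonne/day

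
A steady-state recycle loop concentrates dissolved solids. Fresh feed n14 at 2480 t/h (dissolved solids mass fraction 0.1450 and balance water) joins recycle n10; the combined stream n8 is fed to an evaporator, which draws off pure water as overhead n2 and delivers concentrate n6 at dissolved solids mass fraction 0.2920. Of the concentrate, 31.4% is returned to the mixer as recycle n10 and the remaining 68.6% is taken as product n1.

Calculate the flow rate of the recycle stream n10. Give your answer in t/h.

Overall dissolved solids balance (none leaves overhead): dissolved solids in fresh feed = dissolved solids in product, i.e. 2480×0.145 = (1−0.314)·n6·0.292.
n6 = 359.6/(0.292×0.686) = 1795.2 t/h.
Recycle n10 = 0.314×1795.2 = 563.69 t/h.

563.7 t/h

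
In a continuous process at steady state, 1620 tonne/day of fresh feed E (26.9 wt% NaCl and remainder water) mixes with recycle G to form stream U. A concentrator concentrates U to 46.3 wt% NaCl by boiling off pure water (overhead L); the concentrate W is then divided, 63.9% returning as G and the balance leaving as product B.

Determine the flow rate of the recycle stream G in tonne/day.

Overall NaCl balance (none leaves overhead): NaCl in fresh feed = NaCl in product, i.e. 1620×0.269 = (1−0.639)·W·0.463.
W = 435.78/(0.463×0.361) = 2607.2 tonne/day.
Recycle G = 0.639×2607.2 = 1666 tonne/day.

1666 tonne/day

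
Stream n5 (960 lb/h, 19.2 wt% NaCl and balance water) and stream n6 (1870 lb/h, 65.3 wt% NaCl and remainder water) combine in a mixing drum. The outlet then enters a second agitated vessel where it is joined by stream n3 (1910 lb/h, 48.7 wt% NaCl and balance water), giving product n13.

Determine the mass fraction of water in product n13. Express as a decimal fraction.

0.507

Overall, product flow = 4740 lb/h.
water in = 960×0.808 + 1870×0.347 + 1910×0.513 = 2404.4 lb/h.
water fraction in n13 = 0.507.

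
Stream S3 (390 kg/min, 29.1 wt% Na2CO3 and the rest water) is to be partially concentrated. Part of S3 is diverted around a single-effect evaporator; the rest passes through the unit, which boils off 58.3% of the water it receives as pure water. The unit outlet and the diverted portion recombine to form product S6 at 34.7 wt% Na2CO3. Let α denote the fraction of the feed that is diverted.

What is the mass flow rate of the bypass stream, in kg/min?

237.7 kg/min

All 390×0.291 = 113.49 kg/min of Na2CO3 reaches S6, so S6 = 113.49/0.347 = 327.06 kg/min and vapour = 62.939 kg/min.
The evaporator receives (1−α)·390 of feed at 0.709 water and removes 0.583 of that water:
0.583×0.709×(1−α)×390 = 62.939
(1−α) = 62.939/161.21 = 0.3904;  α = 0.6096.
Bypass flow = 0.6096×390 = 237.73 kg/min.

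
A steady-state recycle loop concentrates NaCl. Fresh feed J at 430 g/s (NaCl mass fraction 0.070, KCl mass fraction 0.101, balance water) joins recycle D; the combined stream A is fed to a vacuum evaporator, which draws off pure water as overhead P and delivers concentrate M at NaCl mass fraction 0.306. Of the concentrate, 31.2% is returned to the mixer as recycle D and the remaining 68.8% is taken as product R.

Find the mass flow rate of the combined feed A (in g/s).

Overall NaCl balance (none leaves overhead): NaCl in fresh feed = NaCl in product, i.e. 430×0.070 = (1−0.312)·M·0.306.
M = 30.1/(0.306×0.688) = 142.97 g/s.
Recycle D = 0.312×142.97 = 44.608 g/s.
Combined feed A = 430 + 44.608 = 474.61 g/s.

474.6 g/s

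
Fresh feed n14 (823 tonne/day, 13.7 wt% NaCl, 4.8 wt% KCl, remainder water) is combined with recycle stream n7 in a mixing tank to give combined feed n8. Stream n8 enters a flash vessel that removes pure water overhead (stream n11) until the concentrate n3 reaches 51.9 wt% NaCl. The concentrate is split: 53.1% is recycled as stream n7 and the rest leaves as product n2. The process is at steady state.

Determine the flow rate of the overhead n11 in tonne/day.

Overall NaCl balance (none leaves overhead): NaCl in fresh feed = NaCl in product, i.e. 823×0.137 = (1−0.531)·n3·0.519.
n3 = 112.75/(0.519×0.469) = 463.21 tonne/day.
Recycle n7 = 0.531×463.21 = 245.97 tonne/day.
Combined feed n8 = 823 + 245.97 = 1069 tonne/day.
Overhead n11 = n8 − n3 = 1069 − 463.21 = 605.75 tonne/day.

605.8 tonne/day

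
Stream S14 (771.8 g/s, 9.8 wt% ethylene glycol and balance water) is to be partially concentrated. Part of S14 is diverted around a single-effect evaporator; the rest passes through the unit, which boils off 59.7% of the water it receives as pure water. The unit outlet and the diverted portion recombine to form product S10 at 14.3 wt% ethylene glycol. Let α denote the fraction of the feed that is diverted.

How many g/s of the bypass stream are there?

320.8 g/s

All 771.8×0.098 = 75.636 g/s of ethylene glycol reaches S10, so S10 = 75.636/0.143 = 528.93 g/s and vapour = 242.87 g/s.
The evaporator receives (1−α)·771.8 of feed at 0.902 water and removes 0.597 of that water:
0.597×0.902×(1−α)×771.8 = 242.87
(1−α) = 242.87/415.61 = 0.5844;  α = 0.4156.
Bypass flow = 0.4156×771.8 = 320.78 g/s.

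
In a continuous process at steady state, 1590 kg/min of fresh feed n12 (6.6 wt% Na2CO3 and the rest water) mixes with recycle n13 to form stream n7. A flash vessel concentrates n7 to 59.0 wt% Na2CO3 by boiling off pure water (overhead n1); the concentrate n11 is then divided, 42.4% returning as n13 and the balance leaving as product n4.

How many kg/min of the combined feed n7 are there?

Overall Na2CO3 balance (none leaves overhead): Na2CO3 in fresh feed = Na2CO3 in product, i.e. 1590×0.066 = (1−0.424)·n11·0.590.
n11 = 104.94/(0.590×0.576) = 308.79 kg/min.
Recycle n13 = 0.424×308.79 = 130.93 kg/min.
Combined feed n7 = 1590 + 130.93 = 1720.9 kg/min.

1721 kg/min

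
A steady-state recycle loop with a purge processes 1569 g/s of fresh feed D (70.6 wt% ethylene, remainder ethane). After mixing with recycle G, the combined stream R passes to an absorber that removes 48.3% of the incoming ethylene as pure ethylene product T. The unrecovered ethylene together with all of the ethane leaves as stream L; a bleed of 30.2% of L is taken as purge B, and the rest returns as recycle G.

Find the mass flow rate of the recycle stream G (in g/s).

1692 g/s

ethane enters only via D and leaves only via the purge: 1569×0.294 = 0.302×(ethane in L), and the absorber passes all ethane, so ethane in R = ethane in L = 1527.4 g/s.
ethylene in R: m_A = 1569×0.706 + (1−0.302)·(1−0.483)·m_A, so m_A = 1107.7/0.6391 = 1733.1 g/s.
L = (1−0.483)×1733.1 + 1527.4 = 2423.5 g/s.
Recycle G = (1−0.302)×2423.5 = 1691.6 g/s.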